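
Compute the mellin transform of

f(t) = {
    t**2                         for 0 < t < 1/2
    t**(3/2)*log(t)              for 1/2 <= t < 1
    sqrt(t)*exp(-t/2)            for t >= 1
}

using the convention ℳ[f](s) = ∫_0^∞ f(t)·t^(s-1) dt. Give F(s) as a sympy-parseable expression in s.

undo the shared t-power: t**(3/2) on [0, 1/2); t*log(t) on [1/2, 1); exp(-t/2) on [1, ∞)
the 3 pieces separated at 1/2, 1 each add one integral
between 0 and 1/2 the integrand is t**2·t^(s-1)
between 1/2 and 1 the integrand is t**(3/2)*log(t)·t^(s-1)
between 1 and ∞ the integrand is sqrt(t)*exp(-t/2)·t^(s-1)

2**(-s - 5/2)*(2**(s + 9/2)*(-s - 2) + 2**(2*s + 3)*(s + 2)*(8*s + (2*s + 1)**2 + 8)*uppergamma(s + 1/2, 1/2) + 8*s + 4*(s + 2)*(2*s + 1)*log(2) + 8*(s + 2)*log(2) + sqrt(2)*(8*s + (2*s + 1)**2 + 8) + 16)/((s + 2)*(8*s + (2*s + 1)**2 + 8))
  Re(s) > -2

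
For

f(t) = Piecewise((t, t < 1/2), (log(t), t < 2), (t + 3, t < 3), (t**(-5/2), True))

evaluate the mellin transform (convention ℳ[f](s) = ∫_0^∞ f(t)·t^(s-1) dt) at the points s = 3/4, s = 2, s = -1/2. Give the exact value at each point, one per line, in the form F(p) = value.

F(3/4) = 2**(1/4)*(-436*sqrt(2) + 2*2**(3/4)*3**(1/4) + 65 + log(2**(42 + 84*sqrt(2))) + 180*6**(3/4))/63
F(2) = 2*sqrt(3)/3 + 17*log(2)/8 + 207/16
F(-1/2) = sqrt(2)*(-486*log(2) + sqrt(2) + 648)/162

linearity at 1/2, 2, 3 turns ℳ[f](s) into 4 summed integrals
∫ t·t^(s-1) over [0, 1/2)
on [1/2, 2): add ∫ log(t)·t^(s-1) dt
segment 2 to 3 holds (t + 3); add its integral
[3, ∞) adds the kernel integral of t**(-5/2)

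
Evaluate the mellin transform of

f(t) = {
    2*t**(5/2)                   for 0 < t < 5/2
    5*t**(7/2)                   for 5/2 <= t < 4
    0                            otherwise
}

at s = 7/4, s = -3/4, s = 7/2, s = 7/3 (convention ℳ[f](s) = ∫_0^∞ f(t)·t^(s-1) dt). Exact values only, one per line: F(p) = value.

the 2 pieces separated at 5/2 each add one integral
between 0 and 5/2 the integrand is 2*t**(5/2)·t^(s-1)
on [5/2, 4) integrate f = 5*t**(7/2) against the kernel

F(7/4) = -213125*2**(3/4)*5**(1/4)/5712 + 20480*sqrt(2)/21
F(-3/4) = -655*2**(1/4)*5**(3/4)/154 + 640*sqrt(2)/11
F(7/2) = 30504155/2688
F(7/3) = -219375*2**(1/6)*5**(5/6)/6496 + 12288*2**(2/3)/7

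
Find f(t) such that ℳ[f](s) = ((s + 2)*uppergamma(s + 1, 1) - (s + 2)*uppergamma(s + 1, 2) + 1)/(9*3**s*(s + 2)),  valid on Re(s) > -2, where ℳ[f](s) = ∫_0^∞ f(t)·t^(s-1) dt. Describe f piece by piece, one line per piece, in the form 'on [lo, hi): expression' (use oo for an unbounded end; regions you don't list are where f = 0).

on [0, 1/3): t**2
on [1/3, 2/3): t*exp(-3*t)/3

remove the shared t-power first: 1 on [0, 1/3); exp(-3*t)/(3*t) on [1/3, 2/3)
strip the common scale on t: 1 on [0, 1); exp(-t)/t on [1, 2)
undo the shared t-power: t on [0, 1); exp(-t) on [1, 2)
split f at 1/3: ℳ[f](s) collects 2 kernel integrals
[0, 1/3) adds the kernel integral of t**2
[1/3, 2/3) adds the kernel integral of t*exp(-3*t)/3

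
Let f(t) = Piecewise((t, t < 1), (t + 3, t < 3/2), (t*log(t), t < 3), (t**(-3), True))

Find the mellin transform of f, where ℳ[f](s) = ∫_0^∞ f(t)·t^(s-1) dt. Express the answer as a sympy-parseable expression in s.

cuts at 1, 3/2, 3: linearity sums the 4 kernel integrals
∫ over [0, 1) of t·t^(s-1) joins the sum
piece [1, 3/2): integrate (t + 3) against the kernel
for t in [3/2, 3): the term is ∫ t*log(t)·t^(s-1)
∫ over [3, ∞) of t**(-3)·t^(s-1) joins the sum

(-162*2**s*s*(s - 3)*(s**2 + 2*s + 1) - 162*2**s*(s - 3)*(s**2 + 2*s + 1) - 81*3**s*s**2*(s - 3)*(s + 1)*log(3) + 81*3**s*s**2*(s - 3)*(s + 1)*log(2) - 81*3**s*s*(s - 3)*(s + 1)*log(3) + 81*3**s*s*(s - 3)*(s + 1)*log(2) + 81*3**s*s*(s - 3)*(s + 1) + 243*3**s*s*(s - 3)*(s**2 + 2*s + 1) + 162*3**s*(s - 3)*(s**2 + 2*s + 1) + 162*6**s*s**2*(s - 3)*(s + 1)*log(3) - 162*6**s*s*(s - 3)*(s + 1) + 162*6**s*s*(s - 3)*(s + 1)*log(3) - 2*6**s*s*(s + 1)*(s**2 + 2*s + 1))/(54*2**s*s*(s - 3)*(s + 1)*(s**2 + 2*s + 1))
  -1 < Re(s) < 3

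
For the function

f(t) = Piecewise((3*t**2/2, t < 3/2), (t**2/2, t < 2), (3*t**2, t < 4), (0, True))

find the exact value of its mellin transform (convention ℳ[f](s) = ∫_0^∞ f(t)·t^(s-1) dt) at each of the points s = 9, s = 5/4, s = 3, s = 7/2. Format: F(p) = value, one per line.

decompose at 3/2, 2; ℳ[f](s) sums the 3 pieces' integrals
the [0, 3/2) slice contributes ∫ 3*t**2/2·t^(s-1) dt
for t in [3/2, 2): the term is ∫ t**2/2·t^(s-1)
segment [2, 4) carries 3*t**2; integrate it

F(9) = 25759495163/22528
F(5/4) = -80*2**(1/4)/13 + 27*2**(3/4)*3**(1/4)/52 + 768*sqrt(2)/13
F(3) = 95987/160
F(7/2) = -160*sqrt(2)/11 + 243*sqrt(6)/352 + 12288/11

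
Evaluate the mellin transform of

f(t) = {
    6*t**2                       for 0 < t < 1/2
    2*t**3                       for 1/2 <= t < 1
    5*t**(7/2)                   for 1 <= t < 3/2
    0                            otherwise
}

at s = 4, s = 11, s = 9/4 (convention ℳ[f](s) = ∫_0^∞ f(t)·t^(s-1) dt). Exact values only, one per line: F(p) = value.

F(4) = -247/672 + 729*sqrt(6)/128
F(11) = -8730613/43237376 + 23914845*sqrt(6)/475136
F(9/4) = -236/483 + 109*2**(3/4)/2856 + 1215*2**(1/4)*3**(3/4)/368

treat the 3 regions marked off by 1/2, 1 separately and sum
between 0 and 1/2 the integrand is 6*t**2·t^(s-1)
on [1/2, 1) integrate f = 2*t**3 against the kernel
between 1 and 3/2 the integrand is 5*t**(7/2)·t^(s-1)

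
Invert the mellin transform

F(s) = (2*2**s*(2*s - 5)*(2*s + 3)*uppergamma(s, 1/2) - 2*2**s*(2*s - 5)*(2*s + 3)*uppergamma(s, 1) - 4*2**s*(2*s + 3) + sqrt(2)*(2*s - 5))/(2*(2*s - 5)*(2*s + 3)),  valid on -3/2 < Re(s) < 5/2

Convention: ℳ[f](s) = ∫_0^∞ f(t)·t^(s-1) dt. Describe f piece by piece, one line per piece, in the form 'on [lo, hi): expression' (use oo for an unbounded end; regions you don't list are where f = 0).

the common scale on t comes off first: t**(3/2) on [0, 1/2); exp(-t) on [1/2, 1); t**(-5/2) on [1, ∞)
integrate the 3 segments split at 1, 2, then add the results
on [0, 1): add ∫ sqrt(2)*t**(3/2)/4·t^(s-1) dt
∫ exp(-t/2)·t^(s-1) over [1, 2)
for t in [2, ∞): the term is ∫ 4*sqrt(2)/t**(5/2)·t^(s-1)

on [0, 1): sqrt(2)*t**(3/2)/4
on [1, 2): exp(-t/2)
on [2, oo): 4*sqrt(2)/t**(5/2)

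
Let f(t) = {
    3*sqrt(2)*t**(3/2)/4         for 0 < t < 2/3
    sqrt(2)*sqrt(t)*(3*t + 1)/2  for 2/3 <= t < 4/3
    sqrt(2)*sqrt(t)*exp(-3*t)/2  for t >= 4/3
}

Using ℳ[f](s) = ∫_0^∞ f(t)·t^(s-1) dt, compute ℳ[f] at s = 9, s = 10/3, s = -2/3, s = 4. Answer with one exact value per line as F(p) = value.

invert the common scale on t to get 3*t**(3/2) on [0, 1/3); sqrt(t)*(6*t + 1) on [1/3, 2/3); sqrt(t)*exp(-6*t) on [2/3, ∞)
remove the shared t-power first: 3*t on [0, 1/3); 6*t + 1 on [1/3, 2/3); exp(-6*t) on [2/3, ∞)
peel off the common scale on t: t on [0, 1); 2*t + 1 on [1, 2); exp(-2*t) on [2, ∞)
integrate the 3 segments split at 2/3, 4/3, then add the results
over [0, 2/3), the kernel integral of 3*sqrt(2)*t**(3/2)/4 enters the sum
segment [2/3, 4/3) carries sqrt(2)*sqrt(t)*(3*t + 1)/2; integrate it
the [4/3, ∞) slice contributes ∫ sqrt(2)*sqrt(t)*exp(-3*t)/2·t^(s-1) dt

F(9) = sqrt(3)*(sqrt(2)*(13749310575*sqrt(pi)*exp(4)*erfc(2) + 1306598764380)/24126004224 + (-41943040 + 52076478464*sqrt(2))*exp(4)/24126004224)*exp(-4)
F(10/3) = 2**(2/3)*3**(1/6)*(-4992*2**(2/3) + 667*2**(5/6)*uppergamma(23/6, 4) + 185856*sqrt(2))/216108
F(-2/3) = 2**(2/3)*3**(1/6)*(-6*sqrt(2) + 5*2**(5/6)*uppergamma(-1/6, 4) + 24*2**(2/3))/20
F(4) = sqrt(3)*(sqrt(2)*(10395*sqrt(pi)*exp(4)*erfc(2) + 532620)/769824 + (-20480 + 770048*sqrt(2))*exp(4)/769824)*exp(-4)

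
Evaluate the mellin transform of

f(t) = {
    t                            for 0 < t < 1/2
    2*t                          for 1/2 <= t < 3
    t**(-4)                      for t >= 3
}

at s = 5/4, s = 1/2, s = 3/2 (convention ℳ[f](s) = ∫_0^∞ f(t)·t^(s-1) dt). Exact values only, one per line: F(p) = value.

F(5/4) = 2**(3/4)*(-33 + 2380*6**(1/4))/594
F(1/2) = sqrt(2)*(-189 + 2270*sqrt(6))/1134
F(3/2) = sqrt(2)*(-27 + 1948*sqrt(6))/540

breakpoints 1/2, 3: one integral from each of the 3 segments
∫ t·t^(s-1) over [0, 1/2)
the [1/2, 3) slice contributes ∫ 2*t·t^(s-1) dt
on [3, ∞): add ∫ t**(-4)·t^(s-1) dt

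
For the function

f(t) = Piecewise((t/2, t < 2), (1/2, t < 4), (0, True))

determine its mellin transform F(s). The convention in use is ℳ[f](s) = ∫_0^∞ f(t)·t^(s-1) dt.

2**s*(2**s*(s + 1) + s - 1)/(2*s*(s + 1))
  Re(s) > -1

undo the common scale on t: t on [0, 1); 1/2 on [1, 2)
breakpoints 2: one integral from each of the 2 segments
piece [0, 2): integrate t/2 against the kernel
on [2, 4) integrate f = 1/2 against the kernel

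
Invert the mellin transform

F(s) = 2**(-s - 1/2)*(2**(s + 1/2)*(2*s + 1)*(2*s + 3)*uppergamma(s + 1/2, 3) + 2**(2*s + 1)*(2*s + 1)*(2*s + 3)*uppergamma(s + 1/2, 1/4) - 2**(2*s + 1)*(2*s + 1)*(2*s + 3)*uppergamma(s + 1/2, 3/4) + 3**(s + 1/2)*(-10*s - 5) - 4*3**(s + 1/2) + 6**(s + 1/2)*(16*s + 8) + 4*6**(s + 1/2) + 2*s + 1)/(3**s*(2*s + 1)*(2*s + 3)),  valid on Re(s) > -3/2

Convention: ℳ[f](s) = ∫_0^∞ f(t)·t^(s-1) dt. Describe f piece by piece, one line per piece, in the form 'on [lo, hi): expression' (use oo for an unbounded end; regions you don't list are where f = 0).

the common scale on t comes off first: t**(3/2) on [0, 1/2); sqrt(t)*exp(-t/2) on [1/2, 3/2); sqrt(t)*(t + 1) on [3/2, 3); …
back out the shared t-power: t on [0, 1/2); exp(-t/2) on [1/2, 3/2); t + 1 on [3/2, 3); …
cuts at 1/6, 1/2, 1: linearity sums the 4 kernel integrals
the [0, 1/6) slice contributes ∫ 3*sqrt(3)*t**(3/2)·t^(s-1) dt
segment [1/6, 1/2) carries sqrt(3)*sqrt(t)*exp(-3*t/2); integrate it
segment 1/2 to 1 holds sqrt(3)*sqrt(t)*(3*t + 1); add its integral
between 1 and ∞ the integrand is sqrt(3)*sqrt(t)*exp(-3*t)·t^(s-1)

on [0, 1/6): 3*sqrt(3)*t**(3/2)
on [1/6, 1/2): sqrt(3)*sqrt(t)*exp(-3*t/2)
on [1/2, 1): sqrt(3)*sqrt(t)*(3*t + 1)
on [1, oo): sqrt(3)*sqrt(t)*exp(-3*t)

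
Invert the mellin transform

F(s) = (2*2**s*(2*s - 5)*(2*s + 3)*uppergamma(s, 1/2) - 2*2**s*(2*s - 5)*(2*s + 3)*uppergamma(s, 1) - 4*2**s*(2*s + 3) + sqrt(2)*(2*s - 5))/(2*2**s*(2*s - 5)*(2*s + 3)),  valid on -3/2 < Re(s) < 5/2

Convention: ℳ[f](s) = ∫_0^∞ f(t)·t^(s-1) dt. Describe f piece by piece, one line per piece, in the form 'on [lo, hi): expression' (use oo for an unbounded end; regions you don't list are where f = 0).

on [0, 1/2): t**(3/2)
on [1/2, 1): exp(-t)
on [1, oo): t**(-5/2)

along the cuts 1/2, 1, ℳ[f](s) splits into 3 integrals
the [0, 1/2) slice contributes ∫ t**(3/2)·t^(s-1) dt
[1/2, 1) adds the kernel integral of exp(-t)
on [1, ∞) integrate f = t**(-5/2) against the kernel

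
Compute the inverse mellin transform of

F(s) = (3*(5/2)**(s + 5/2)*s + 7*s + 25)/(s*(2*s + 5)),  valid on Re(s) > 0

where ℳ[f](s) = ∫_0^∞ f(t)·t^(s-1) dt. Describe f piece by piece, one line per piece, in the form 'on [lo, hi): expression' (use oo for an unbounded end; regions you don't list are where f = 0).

treat the 2 regions marked off by 1 separately and sum
for t in [0, 1): the term is ∫ 5·t^(s-1)
for t in [1, 5/2): the term is ∫ 3*t**(5/2)/2·t^(s-1)

on [0, 1): 5
on [1, 5/2): 3*t**(5/2)/2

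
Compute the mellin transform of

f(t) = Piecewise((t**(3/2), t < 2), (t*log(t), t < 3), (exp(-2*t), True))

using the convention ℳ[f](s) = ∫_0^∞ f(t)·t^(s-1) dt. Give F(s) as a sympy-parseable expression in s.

(-12**s*s*(2*s + 3)*log(4) - 12**s*(2*s + 3)*log(4) + 12**s*(4*s + 6) + 12**s*sqrt(2)*(4*s**2 + 8*s + 4) + 3*18**s*s*(2*s + 3)*log(3) + 18**s*(-6*s - 9) + 3*18**s*(2*s + 3)*log(3) + 3**s*(2*s + 3)*(s**2 + 2*s + 1)*uppergamma(s, 6))/(6**s*(2*s + 3)*(s**2 + 2*s + 1))
  Re(s) > -3/2

breakpoints 2, 3: one integral from each of the 3 segments
over [0, 2), the kernel integral of t**(3/2) enters the sum
over [2, 3), the kernel integral of t*log(t) enters the sum
segment 3 to ∞ holds exp(-2*t); add its integral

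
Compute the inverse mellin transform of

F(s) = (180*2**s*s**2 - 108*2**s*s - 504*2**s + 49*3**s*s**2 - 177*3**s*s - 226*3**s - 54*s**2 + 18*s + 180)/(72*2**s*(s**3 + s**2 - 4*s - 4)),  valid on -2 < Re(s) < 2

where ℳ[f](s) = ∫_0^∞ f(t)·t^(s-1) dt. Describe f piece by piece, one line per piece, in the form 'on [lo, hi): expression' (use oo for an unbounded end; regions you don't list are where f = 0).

on [0, 1/2): t**2
on [1/2, 1): t*(2*t + 1)
on [1, 3/2): t**2/2
on [3/2, oo): t**(-2)

strip the power substitution: t**4 on [0, sqrt(2)/2); t**2*(2*t**2 + 1) on [sqrt(2)/2, 1); t**4/2 on [1, sqrt(6)/2); …
undo the shared t-power: t**2 on [0, sqrt(2)/2); 2*t**2 + 1 on [sqrt(2)/2, 1); t**2/2 on [1, sqrt(6)/2); …
strip the power substitution: t on [0, 1/2); 2*t + 1 on [1/2, 1); t/2 on [1, 3/2); …
split f at 1/2, 1, 3/2: ℳ[f](s) collects 4 kernel integrals
piece [0, 1/2): integrate t**2 against the kernel
on [1/2, 1): add ∫ t*(2*t + 1)·t^(s-1) dt
on [1, 3/2): add ∫ t**2/2·t^(s-1) dt
on [3/2, ∞) integrate f = t**(-2) against the kernel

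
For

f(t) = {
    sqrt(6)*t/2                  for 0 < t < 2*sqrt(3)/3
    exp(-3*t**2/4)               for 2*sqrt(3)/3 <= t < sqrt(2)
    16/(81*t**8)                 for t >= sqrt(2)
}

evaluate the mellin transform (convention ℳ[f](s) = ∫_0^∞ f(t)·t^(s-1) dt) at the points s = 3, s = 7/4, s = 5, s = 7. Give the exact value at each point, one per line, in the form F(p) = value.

F(3) = -2*sqrt(2)*exp(-3/2)/3 - 2*sqrt(3)*sqrt(pi)*erfc(sqrt(6)/2)/9 + 2*sqrt(2)/405 + 2*sqrt(3)*sqrt(pi)*erfc(1)/9 + 4*sqrt(3)*exp(-1)/9 + 2*sqrt(6)/9
F(7/4) = 2**(7/8)*3**(1/8)*(-22275*2**(7/8)*uppergamma(7/8, 3/2) + 88*3**(7/8) + 22275*2**(7/8)*uppergamma(7/8, 1) + 32400*2**(3/8))/133650
F(5) = -8*sqrt(2)*exp(-3/2)/3 - 4*sqrt(3)*sqrt(pi)*erfc(sqrt(6)/2)/9 + 4*sqrt(2)/243 + 4*sqrt(3)*sqrt(pi)*erfc(1)/9 + 16*sqrt(6)/81 + 40*sqrt(3)*exp(-1)/27
F(7) = -104*sqrt(2)*exp(-3/2)/9 - 40*sqrt(3)*sqrt(pi)*erfc(sqrt(6)/2)/27 + 8*sqrt(2)/81 + 16*sqrt(6)/81 + 40*sqrt(3)*sqrt(pi)*erfc(1)/27 + 464*sqrt(3)*exp(-1)/81

reversing the power substitution: sqrt(6)*sqrt(t)/2 on [0, 4/3); exp(-3*t/4) on [4/3, 2); 16/(81*t**4) on [2, ∞)
reversing the common scale on t: sqrt(t) on [0, 2); exp(-t/2) on [2, 3); t**(-4) on [3, ∞)
cuts at 2*sqrt(3)/3, sqrt(2): linearity sums the 3 kernel integrals
on [0, 2*sqrt(3)/3): add ∫ sqrt(6)*t/2·t^(s-1) dt
piece [2*sqrt(3)/3, sqrt(2)): integrate exp(-3*t**2/4) against the kernel
between sqrt(2) and ∞ the integrand is 16/(81*t**8)·t^(s-1)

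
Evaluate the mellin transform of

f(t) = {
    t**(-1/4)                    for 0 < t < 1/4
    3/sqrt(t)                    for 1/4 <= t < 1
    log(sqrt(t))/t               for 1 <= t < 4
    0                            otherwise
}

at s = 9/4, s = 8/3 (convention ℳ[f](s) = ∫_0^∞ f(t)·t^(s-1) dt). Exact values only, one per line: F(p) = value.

F(9/4) = sqrt(2)*(-15536 + 11567*sqrt(2) + 35840*log(2))/11200
F(8/3) = -36*2**(1/3)/25 - 9*2**(2/3)/208 + 3*2**(1/6)/232 + 1017/650 + 24*2**(1/3)*log(2)/5

remove the shared t-power first: t**(3/4) on [0, 1/4); 3*sqrt(t) on [1/4, 1); log(sqrt(t)) on [1, 4)
the power substitution comes off first: t**(3/2) on [0, 1/2); 3*t on [1/2, 1); log(t) on [1, 2)
slice at 1/4, 1, transform all 3 pieces, and sum them
segment [0, 1/4) carries t**(-1/4); integrate it
for t in [1/4, 1): the term is ∫ 3/sqrt(t)·t^(s-1)
∫ over [1, 4) of log(sqrt(t))/t·t^(s-1) joins the sum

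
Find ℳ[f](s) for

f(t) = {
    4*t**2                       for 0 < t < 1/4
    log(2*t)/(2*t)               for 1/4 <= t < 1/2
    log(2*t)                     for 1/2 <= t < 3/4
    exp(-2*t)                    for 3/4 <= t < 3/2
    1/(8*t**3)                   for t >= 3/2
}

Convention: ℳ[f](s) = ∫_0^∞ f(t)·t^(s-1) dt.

(108*2**s*s**2*(s - 3)*(s + 2)*(s**2 - 2*s + 1)*uppergamma(s, 3/2) - 108*2**s*s**2*(s - 3)*(s + 2)*(s**2 - 2*s + 1)*uppergamma(s, 3) - 108*2**s*s**2*(s - 3)*(s + 2) + 108*2**s*(s - 3)*(s + 2)*(s**2 - 2*s + 1) - 108*3**s*s*(s - 3)*(s + 2)*(s**2 - 2*s + 1)*log(2) + 108*3**s*s*(s - 3)*(s + 2)*(s**2 - 2*s + 1)*log(3) - 108*3**s*(s - 3)*(s + 2)*(s**2 - 2*s + 1) - 4*6**s*s**2*(s + 2)*(s**2 - 2*s + 1) + 216*s**3*(s - 3)*(s + 2)*log(2) - 216*s**2*(s - 3)*(s + 2)*log(2) + 216*s**2*(s - 3)*(s + 2) + 27*s**2*(s - 3)*(s**2 - 2*s + 1))/(108*2**(2*s)*s**2*(s - 3)*(s + 2)*(s**2 - 2*s + 1))
  -2 < Re(s) < 3

back out the common scale on t: t**2 on [0, 1/2); log(t)/t on [1/2, 1); log(t) on [1, 3/2); …
split f at 1/4, 1/2, 3/4, 3/2: ℳ[f](s) collects 5 kernel integrals
for t in [0, 1/4): the term is ∫ 4*t**2·t^(s-1)
over [1/4, 1/2), the kernel integral of log(2*t)/(2*t) enters the sum
piece [1/2, 3/4): integrate log(2*t) against the kernel
over [3/4, 3/2), the kernel integral of exp(-2*t) enters the sum
between 3/2 and ∞ the integrand is 1/(8*t**3)·t^(s-1)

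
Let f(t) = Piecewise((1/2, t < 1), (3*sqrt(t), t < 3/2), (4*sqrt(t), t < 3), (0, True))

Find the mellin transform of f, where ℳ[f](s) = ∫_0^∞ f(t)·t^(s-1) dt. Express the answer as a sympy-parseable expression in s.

(16*3**(s + 1/2)*s - 4*(3/2)**(s + 1/2)*s - 10*s + 1)/(2*s*(2*s + 1))
  Re(s) > 0

decompose at 1, 3/2; ℳ[f](s) sums the 3 pieces' integrals
[0, 1) adds the kernel integral of 1/2
piece [1, 3/2): integrate 3*sqrt(t) against the kernel
on [3/2, 3): add ∫ 4*sqrt(t)·t^(s-1) dt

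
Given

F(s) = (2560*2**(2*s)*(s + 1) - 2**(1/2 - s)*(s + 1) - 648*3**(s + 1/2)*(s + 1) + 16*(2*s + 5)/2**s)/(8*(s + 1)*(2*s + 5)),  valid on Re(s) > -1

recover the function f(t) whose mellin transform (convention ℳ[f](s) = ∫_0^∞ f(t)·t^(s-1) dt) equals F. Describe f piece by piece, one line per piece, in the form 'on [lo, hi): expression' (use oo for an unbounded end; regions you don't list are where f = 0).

integrate the 3 segments split at 1/2, 3, then add the results
piece [0, 1/2): integrate 4*t against the kernel
piece [1/2, 3): integrate t**(5/2)/2 against the kernel
∫ 5*t**(5/2)·t^(s-1) over [3, 4)

on [0, 1/2): 4*t
on [1/2, 3): t**(5/2)/2
on [3, 4): 5*t**(5/2)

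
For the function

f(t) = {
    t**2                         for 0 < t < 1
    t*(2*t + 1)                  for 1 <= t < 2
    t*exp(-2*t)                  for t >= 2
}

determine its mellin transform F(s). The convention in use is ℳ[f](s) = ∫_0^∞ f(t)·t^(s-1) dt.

(20*2**(2*s)*(s + 1) + 4*2**(2*s) - 4*2**s*(s + 1) - 2*2**s + (s + 1)*(s + 2)*uppergamma(s + 1, 4))/(2*2**s*(s + 1)*(s + 2))
  Re(s) > -2

undo the shared t-power: t**3 on [0, 1); t**2*(2*t + 1) on [1, 2); t**2*exp(-2*t) on [2, ∞)
the shared t-power comes off first: t on [0, 1); 2*t + 1 on [1, 2); exp(-2*t) on [2, ∞)
decompose at 1, 2; ℳ[f](s) sums the 3 pieces' integrals
[0, 1) adds the kernel integral of t**2
on [1, 2) integrate f = t*(2*t + 1) against the kernel
on [2, ∞) integrate f = t*exp(-2*t) against the kernel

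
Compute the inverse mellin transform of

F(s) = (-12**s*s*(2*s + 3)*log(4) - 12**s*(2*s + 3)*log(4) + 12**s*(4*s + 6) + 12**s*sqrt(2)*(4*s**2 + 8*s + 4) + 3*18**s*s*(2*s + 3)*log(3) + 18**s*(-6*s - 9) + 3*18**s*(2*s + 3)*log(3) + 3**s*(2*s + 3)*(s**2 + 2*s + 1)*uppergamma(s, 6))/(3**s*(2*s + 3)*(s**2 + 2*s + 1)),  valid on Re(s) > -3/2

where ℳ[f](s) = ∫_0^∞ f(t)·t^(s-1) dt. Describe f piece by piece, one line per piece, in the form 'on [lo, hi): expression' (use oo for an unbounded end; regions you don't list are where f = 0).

on [0, 4): sqrt(2)*t**(3/2)/4
on [4, 6): t*log(t/2)/2
on [6, oo): exp(-t)

the common scale on t comes off first: t**(3/2) on [0, 2); t*log(t) on [2, 3); exp(-2*t) on [3, ∞)
integrate the 3 segments split at 4, 6, then add the results
the [0, 4) slice contributes ∫ sqrt(2)*t**(3/2)/4·t^(s-1) dt
between 4 and 6 the integrand is t*log(t/2)/2·t^(s-1)
on [6, ∞) integrate f = exp(-t) against the kernel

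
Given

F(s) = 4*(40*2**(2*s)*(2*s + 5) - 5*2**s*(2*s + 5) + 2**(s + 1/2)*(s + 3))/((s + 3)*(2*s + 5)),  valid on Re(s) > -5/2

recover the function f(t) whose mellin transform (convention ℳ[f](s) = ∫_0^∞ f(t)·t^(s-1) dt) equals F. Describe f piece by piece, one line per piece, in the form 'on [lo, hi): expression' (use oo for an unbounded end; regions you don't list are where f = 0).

split f at 2: ℳ[f](s) collects 2 kernel integrals
the [0, 2) slice contributes ∫ t**(5/2)/2·t^(s-1) dt
segment [2, 4) carries 5*t**3/2; integrate it

on [0, 2): t**(5/2)/2
on [2, 4): 5*t**3/2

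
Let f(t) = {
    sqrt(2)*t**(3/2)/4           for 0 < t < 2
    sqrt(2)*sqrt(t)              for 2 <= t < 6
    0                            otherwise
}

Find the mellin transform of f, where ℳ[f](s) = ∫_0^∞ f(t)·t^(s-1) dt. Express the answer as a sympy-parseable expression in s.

2**s*(4*sqrt(3)*3**s*(2*s + 3) - 4*s - 10)/((2*s + 1)*(2*s + 3))
  Re(s) > -3/2

the common scale on t comes off first: t**(3/2) on [0, 1); 2*sqrt(t) on [1, 3)
linearity at 2 turns ℳ[f](s) into 2 summed integrals
segment [0, 2) carries sqrt(2)*t**(3/2)/4; integrate it
on [2, 6): add ∫ sqrt(2)*sqrt(t)·t^(s-1) dt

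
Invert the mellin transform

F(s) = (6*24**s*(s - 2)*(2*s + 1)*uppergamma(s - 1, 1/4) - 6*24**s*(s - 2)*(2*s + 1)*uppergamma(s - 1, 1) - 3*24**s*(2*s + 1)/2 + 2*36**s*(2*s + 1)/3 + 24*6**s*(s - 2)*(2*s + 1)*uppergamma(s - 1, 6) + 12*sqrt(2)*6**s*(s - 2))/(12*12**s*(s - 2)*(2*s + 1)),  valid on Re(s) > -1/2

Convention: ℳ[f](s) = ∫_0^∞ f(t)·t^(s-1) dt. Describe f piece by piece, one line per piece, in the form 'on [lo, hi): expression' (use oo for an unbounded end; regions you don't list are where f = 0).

on [0, 1/2): sqrt(t)
on [1/2, 2): exp(-t/2)/t
on [2, 3): 1/(2*t**2)
on [3, oo): exp(-2*t)/t

remove the shared t-power first: t**(3/2) on [0, 1/2); exp(-t/2) on [1/2, 2); 1/(2*t) on [2, 3); …
split f at 1/2, 2, 3: ℳ[f](s) collects 4 kernel integrals
on [0, 1/2) integrate f = sqrt(t) against the kernel
between 1/2 and 2 the integrand is exp(-t/2)/t·t^(s-1)
piece [2, 3): integrate 1/(2*t**2) against the kernel
[3, ∞) adds the kernel integral of exp(-2*t)/t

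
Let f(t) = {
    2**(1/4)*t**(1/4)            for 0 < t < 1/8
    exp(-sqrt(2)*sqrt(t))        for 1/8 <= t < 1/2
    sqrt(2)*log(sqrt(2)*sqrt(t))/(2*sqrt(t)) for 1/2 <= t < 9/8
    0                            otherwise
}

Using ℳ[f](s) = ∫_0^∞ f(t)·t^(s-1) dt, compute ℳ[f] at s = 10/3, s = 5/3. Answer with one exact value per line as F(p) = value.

F(10/3) = -2**(2/3)*uppergamma(20/3, 1)/8 - 729*3**(2/3)*log(2)/4352 - 2187*3**(2/3)/73984 + 3*sqrt(2)/22016 + 9*2**(2/3)/2312 + 729*3**(2/3)*log(3)/4352 + 2**(2/3)*uppergamma(20/3, 1/2)/8
F(5/3) = -2**(1/3)*uppergamma(10/3, 1)/2 - 27*3**(1/3)*log(2)/56 - 81*3**(1/3)/392 + 3*sqrt(2)/368 + 9*2**(1/3)/98 + 27*3**(1/3)*log(3)/56 + 2**(1/3)*uppergamma(10/3, 1/2)/2

invert the common scale on t to get t**(1/4) on [0, 1/4); exp(-sqrt(t)) on [1/4, 1); log(sqrt(t))/sqrt(t) on [1, 9/4)
reversing the power substitution: sqrt(t) on [0, 1/2); exp(-t) on [1/2, 1); log(t)/t on [1, 3/2)
cuts at 1/8, 1/2: linearity sums the 3 kernel integrals
the [0, 1/8) slice contributes ∫ 2**(1/4)*t**(1/4)·t^(s-1) dt
on [1/8, 1/2) integrate f = exp(-sqrt(2)*sqrt(t)) against the kernel
between 1/2 and 9/8 the integrand is sqrt(2)*log(sqrt(2)*sqrt(t))/(2*sqrt(t))·t^(s-1)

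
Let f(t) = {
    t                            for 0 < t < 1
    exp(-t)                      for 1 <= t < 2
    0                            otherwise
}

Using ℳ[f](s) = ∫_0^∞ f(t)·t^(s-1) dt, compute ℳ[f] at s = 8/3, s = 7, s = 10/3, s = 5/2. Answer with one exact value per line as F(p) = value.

f breaks at 1 into 2 integrals to sum
[0, 1) adds the kernel integral of t
on [1, 2) integrate f = exp(-t) against the kernel

F(8/3) = -uppergamma(8/3, 2) + 3/11 + uppergamma(8/3, 1)
F(7) = -5296*exp(-2) + 1/8 + 1957*exp(-1)
F(10/3) = -uppergamma(10/3, 2) + 3/13 + uppergamma(10/3, 1)
F(5/2) = (-98*sqrt(2) + (-21*sqrt(pi)*erfc(sqrt(2)) + 21*sqrt(pi)*erfc(1) + 8)*exp(2) + 70*E)*exp(-2)/28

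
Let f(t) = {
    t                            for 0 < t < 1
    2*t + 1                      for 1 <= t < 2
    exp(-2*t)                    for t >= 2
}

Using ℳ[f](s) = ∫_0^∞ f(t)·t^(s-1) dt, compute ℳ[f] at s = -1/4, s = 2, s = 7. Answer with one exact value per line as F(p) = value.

F(-1/4) = 2**(1/4)*uppergamma(-1/4, 4) + 2*2**(3/4)/3 + 8/3
F(2) = 5*exp(-4)/4 + 13/2
F(7) = 2185*exp(-4)/8 + 4593/56

cuts at 1, 2: linearity sums the 3 kernel integrals
over [0, 1), the kernel integral of t enters the sum
[1, 2) adds the kernel integral of (2*t + 1)
segment 2 to ∞ holds exp(-2*t); add its integral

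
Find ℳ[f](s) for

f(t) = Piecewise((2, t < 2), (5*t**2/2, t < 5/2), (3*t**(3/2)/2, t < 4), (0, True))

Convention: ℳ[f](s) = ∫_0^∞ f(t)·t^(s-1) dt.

(4*2**s*(s + 2)*(2*s + 3) - 5*2**(s + 2)*s*(2*s + 3) + 6*4**(s + 3/2)*s*(s + 2) - 6*(5/2)**(s + 3/2)*s*(s + 2) + 5*(5/2)**(s + 2)*s*(2*s + 3))/(2*s*(s + 2)*(2*s + 3))
  Re(s) > 0

integrate the 3 segments split at 2, 5/2, then add the results
the [0, 2) slice contributes ∫ 2·t^(s-1) dt
the [2, 5/2) slice contributes ∫ 5*t**2/2·t^(s-1) dt
on [5/2, 4) integrate f = 3*t**(3/2)/2 against the kernel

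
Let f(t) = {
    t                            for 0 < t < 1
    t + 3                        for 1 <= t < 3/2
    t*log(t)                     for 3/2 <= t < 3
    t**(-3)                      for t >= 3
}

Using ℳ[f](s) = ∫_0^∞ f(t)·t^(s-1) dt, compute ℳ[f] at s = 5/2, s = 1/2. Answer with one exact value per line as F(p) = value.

cuts at 1, 3/2, 3: linearity sums the 4 kernel integrals
∫ over [0, 1) of t·t^(s-1) joins the sum
[1, 3/2) adds the kernel integral of (t + 3)
for t in [3/2, 3): the term is ∫ t*log(t)·t^(s-1)
the [3, ∞) slice contributes ∫ t**(-3)·t^(s-1) dt

F(5/2) = -226*sqrt(3)/147 - 27*sqrt(6)*log(3)/56 - 6/5 + 27*sqrt(6)*log(2)/56 + 3861*sqrt(6)/1960 + 54*sqrt(3)*log(3)/7
F(1/2) = -6 - 178*sqrt(3)/135 + log(2**(sqrt(6)/2)*3**(-sqrt(6)/2 + 2*sqrt(3))) + 23*sqrt(6)/6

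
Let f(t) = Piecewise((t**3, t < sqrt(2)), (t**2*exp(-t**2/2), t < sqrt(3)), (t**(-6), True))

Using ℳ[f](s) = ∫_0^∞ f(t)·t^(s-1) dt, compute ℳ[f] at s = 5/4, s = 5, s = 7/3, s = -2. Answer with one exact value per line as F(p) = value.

F(5/4) = -2**(5/8)*uppergamma(13/8, 3/2) + 4*3**(5/8)/513 + 2**(5/8)*uppergamma(13/8, 1) + 16*2**(1/8)/17
F(5) = -39*sqrt(3)*exp(-3/2) - 15*sqrt(2)*sqrt(pi)*erfc(sqrt(6)/2)/2 + sqrt(3)/3 + 2 + 15*sqrt(2)*sqrt(pi)*erfc(1)/2 + 29*sqrt(2)*exp(-1)
F(7/3) = -2*2**(1/6)*uppergamma(13/6, 3/2) + 3**(1/6)/33 + 3*2**(2/3)/4 + 2*2**(1/6)*uppergamma(13/6, 1)
F(-2) = Ei(-3/2)/2 + 1/648 - Ei(-1)/2 + sqrt(2)

strip the shared t-power: t on [0, sqrt(2)); exp(-t**2/2) on [sqrt(2), sqrt(3)); t**(-8) on [sqrt(3), ∞)
peel off the power substitution: sqrt(t) on [0, 2); exp(-t/2) on [2, 3); t**(-4) on [3, ∞)
f breaks at sqrt(2), sqrt(3) into 3 integrals to sum
segment 0 to sqrt(2) holds t**3; add its integral
on [sqrt(2), sqrt(3)): add ∫ t**2*exp(-t**2/2)·t^(s-1) dt
over [sqrt(3), ∞), the kernel integral of t**(-6) enters the sum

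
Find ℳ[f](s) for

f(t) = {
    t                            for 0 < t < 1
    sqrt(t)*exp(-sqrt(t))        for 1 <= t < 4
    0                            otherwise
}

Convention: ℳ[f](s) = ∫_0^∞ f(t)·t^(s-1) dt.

peel off the power substitution: t**2 on [0, 1); t*exp(-t) on [1, 2)
remove the shared t-power first: t on [0, 1); exp(-t) on [1, 2)
linearity at 1 turns ℳ[f](s) into 2 summed integrals
∫ t·t^(s-1) over [0, 1)
[1, 4) adds the kernel integral of sqrt(t)*exp(-sqrt(t))

(2*(s + 1)*uppergamma(2*s + 1, 1) - 2*(s + 1)*uppergamma(2*s + 1, 2) + 1)/(s + 1)
  Re(s) > -1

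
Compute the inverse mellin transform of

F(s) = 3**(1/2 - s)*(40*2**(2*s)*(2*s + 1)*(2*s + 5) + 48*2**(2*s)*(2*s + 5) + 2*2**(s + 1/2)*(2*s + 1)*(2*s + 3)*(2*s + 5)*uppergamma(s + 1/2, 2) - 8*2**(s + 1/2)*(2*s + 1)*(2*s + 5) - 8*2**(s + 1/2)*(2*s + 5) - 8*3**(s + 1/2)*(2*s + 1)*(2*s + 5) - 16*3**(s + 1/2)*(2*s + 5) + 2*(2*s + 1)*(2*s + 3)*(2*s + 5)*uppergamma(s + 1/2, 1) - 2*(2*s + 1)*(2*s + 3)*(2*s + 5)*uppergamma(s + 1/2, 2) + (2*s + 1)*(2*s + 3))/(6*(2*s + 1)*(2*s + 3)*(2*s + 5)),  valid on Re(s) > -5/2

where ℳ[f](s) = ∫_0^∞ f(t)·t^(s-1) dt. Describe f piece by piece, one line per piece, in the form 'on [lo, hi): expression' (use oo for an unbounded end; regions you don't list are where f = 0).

the shared t-power comes off first: 9*t**2/4 on [0, 1/3); exp(-3*t) on [1/3, 2/3); 3*t/2 + 1 on [2/3, 1); …
the common scale on t comes off first: t**2 on [0, 1/2); exp(-2*t) on [1/2, 1); t + 1 on [1, 3/2); …
slice at 1/3, 2/3, 1, 4/3, transform all 5 pieces, and sum them
on [0, 1/3): add ∫ 9*t**(5/2)/4·t^(s-1) dt
on [1/3, 2/3): add ∫ sqrt(t)*exp(-3*t)·t^(s-1) dt
on [2/3, 1): add ∫ sqrt(t)*(3*t/2 + 1)·t^(s-1) dt
the [1, 4/3) slice contributes ∫ sqrt(t)*(3*t/2 + 3)·t^(s-1) dt
segment 4/3 to ∞ holds sqrt(t)*exp(-3*t/2); add its integral

on [0, 1/3): 9*t**(5/2)/4
on [1/3, 2/3): sqrt(t)*exp(-3*t)
on [2/3, 1): sqrt(t)*(3*t/2 + 1)
on [1, 4/3): sqrt(t)*(3*t/2 + 3)
on [4/3, oo): sqrt(t)*exp(-3*t/2)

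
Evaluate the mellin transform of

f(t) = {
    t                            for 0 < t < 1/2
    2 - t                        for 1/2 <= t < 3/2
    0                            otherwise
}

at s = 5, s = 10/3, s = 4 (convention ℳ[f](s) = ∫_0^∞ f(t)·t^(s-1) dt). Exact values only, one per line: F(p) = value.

F(5) = 2173/1920
F(10/3) = 3*2**(2/3)*(-16 + 297*3**(1/3))/2080
F(4) = 159/160

treat the 2 regions marked off by 1/2 separately and sum
for t in [0, 1/2): the term is ∫ t·t^(s-1)
piece [1/2, 3/2): integrate (2 - t) against the kernel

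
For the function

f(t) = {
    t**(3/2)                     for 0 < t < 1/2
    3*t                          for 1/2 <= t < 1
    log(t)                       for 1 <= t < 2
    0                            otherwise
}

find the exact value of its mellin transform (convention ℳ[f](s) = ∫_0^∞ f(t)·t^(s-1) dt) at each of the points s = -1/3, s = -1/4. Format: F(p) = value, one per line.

linearity at 1/2, 1 turns ℳ[f](s) into 3 summed integrals
between 0 and 1/2 the integrand is t**(3/2)·t^(s-1)
over [1/2, 1), the kernel integral of 3*t enters the sum
[1, 2) adds the kernel integral of log(t)

F(-1/3) = -9*2**(2/3)/2 - 9*2**(1/3)/4 - 3*2**(2/3)*log(2)/2 + 3*2**(5/6)/14 + 27/2
F(-1/4) = -39*2**(3/4)/5 - 2*2**(1/4) - log(2**(2*2**(3/4))) + 20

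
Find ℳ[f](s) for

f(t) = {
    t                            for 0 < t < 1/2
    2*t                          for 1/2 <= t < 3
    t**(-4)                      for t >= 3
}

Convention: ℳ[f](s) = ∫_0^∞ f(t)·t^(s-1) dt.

linearity at 1/2, 3 turns ℳ[f](s) into 3 summed integrals
for t in [0, 1/2): the term is ∫ t·t^(s-1)
the [1/2, 3) slice contributes ∫ 2*t·t^(s-1) dt
[3, ∞) adds the kernel integral of t**(-4)

(970*6**s*s - 3890*6**s - 81*s + 324)/(162*2**s*(s**2 - 3*s - 4))
  -1 < Re(s) < 4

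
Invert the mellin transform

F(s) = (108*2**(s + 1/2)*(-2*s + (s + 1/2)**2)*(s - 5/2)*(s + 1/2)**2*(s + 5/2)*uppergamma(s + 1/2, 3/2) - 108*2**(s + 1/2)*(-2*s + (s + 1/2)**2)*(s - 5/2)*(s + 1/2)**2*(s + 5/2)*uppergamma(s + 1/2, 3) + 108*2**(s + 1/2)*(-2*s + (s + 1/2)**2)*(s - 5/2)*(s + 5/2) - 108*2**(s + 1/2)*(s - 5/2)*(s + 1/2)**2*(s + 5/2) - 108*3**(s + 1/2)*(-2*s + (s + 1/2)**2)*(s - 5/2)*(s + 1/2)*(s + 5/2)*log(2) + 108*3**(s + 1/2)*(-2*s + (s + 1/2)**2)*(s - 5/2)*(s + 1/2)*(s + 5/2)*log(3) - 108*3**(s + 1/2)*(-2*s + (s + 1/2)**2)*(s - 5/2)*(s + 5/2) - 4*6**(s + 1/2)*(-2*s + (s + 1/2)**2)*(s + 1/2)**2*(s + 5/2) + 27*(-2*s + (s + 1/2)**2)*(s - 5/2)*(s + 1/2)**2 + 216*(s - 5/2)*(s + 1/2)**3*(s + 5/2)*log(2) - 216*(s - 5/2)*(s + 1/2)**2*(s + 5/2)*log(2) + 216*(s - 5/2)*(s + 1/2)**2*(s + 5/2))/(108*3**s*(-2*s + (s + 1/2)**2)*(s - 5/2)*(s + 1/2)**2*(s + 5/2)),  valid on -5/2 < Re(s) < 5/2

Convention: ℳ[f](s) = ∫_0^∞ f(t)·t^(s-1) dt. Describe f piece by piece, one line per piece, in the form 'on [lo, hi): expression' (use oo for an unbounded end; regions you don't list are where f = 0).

on [0, 1/3): 9*sqrt(3)*t**(5/2)/4
on [1/3, 2/3): 2*sqrt(3)*log(3*t/2)/(3*sqrt(t))
on [2/3, 1): sqrt(3)*sqrt(t)*log(3*t/2)
on [1, 2): sqrt(3)*sqrt(t)*exp(-3*t/2)
on [2, oo): 8*sqrt(3)/(27*t**(5/2))

reversing the common scale on t: t**(5/2)/4 on [0, 1); 2*log(t/2)/sqrt(t) on [1, 2); sqrt(t)*log(t/2) on [2, 3); …
back out the shared t-power: t**2/4 on [0, 1); 2*log(t/2)/t on [1, 2); log(t/2) on [2, 3); …
reversing the common scale on t: t**2 on [0, 1/2); log(t)/t on [1/2, 1); log(t) on [1, 3/2); …
summing 5 kernel integrals split by 1/3, 2/3, 1, 2 yields ℳ[f](s)
segment 0 to 1/3 holds 9*sqrt(3)*t**(5/2)/4; add its integral
[1/3, 2/3) adds the kernel integral of 2*sqrt(3)*log(3*t/2)/(3*sqrt(t))
the [2/3, 1) slice contributes ∫ sqrt(3)*sqrt(t)*log(3*t/2)·t^(s-1) dt
over [1, 2), the kernel integral of sqrt(3)*sqrt(t)*exp(-3*t/2) enters the sum
for t in [2, ∞): the term is ∫ 8*sqrt(3)/(27*t**(5/2))·t^(s-1)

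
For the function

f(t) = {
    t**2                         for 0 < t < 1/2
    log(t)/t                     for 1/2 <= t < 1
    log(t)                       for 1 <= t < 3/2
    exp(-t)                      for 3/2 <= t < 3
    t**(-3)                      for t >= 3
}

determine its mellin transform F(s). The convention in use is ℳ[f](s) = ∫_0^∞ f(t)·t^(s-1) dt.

breakpoints 1/2, 1, 3/2, 3: one integral from each of the 5 segments
over [0, 1/2), the kernel integral of t**2 enters the sum
between 1/2 and 1 the integrand is log(t)/t·t^(s-1)
[1, 3/2) adds the kernel integral of log(t)
piece [3/2, 3): integrate exp(-t) against the kernel
segment 3 to ∞ holds t**(-3); add its integral

(108*2**s*s**2*(s - 3)*(s + 2)*(s**2 - 2*s + 1)*uppergamma(s, 3/2) - 108*2**s*s**2*(s - 3)*(s + 2)*(s**2 - 2*s + 1)*uppergamma(s, 3) - 108*2**s*s**2*(s - 3)*(s + 2) + 108*2**s*(s - 3)*(s + 2)*(s**2 - 2*s + 1) - 108*3**s*s*(s - 3)*(s + 2)*(s**2 - 2*s + 1)*log(2) + 108*3**s*s*(s - 3)*(s + 2)*(s**2 - 2*s + 1)*log(3) - 108*3**s*(s - 3)*(s + 2)*(s**2 - 2*s + 1) - 4*6**s*s**2*(s + 2)*(s**2 - 2*s + 1) + 216*s**3*(s - 3)*(s + 2)*log(2) - 216*s**2*(s - 3)*(s + 2)*log(2) + 216*s**2*(s - 3)*(s + 2) + 27*s**2*(s - 3)*(s**2 - 2*s + 1))/(108*2**s*s**2*(s - 3)*(s + 2)*(s**2 - 2*s + 1))
  -2 < Re(s) < 3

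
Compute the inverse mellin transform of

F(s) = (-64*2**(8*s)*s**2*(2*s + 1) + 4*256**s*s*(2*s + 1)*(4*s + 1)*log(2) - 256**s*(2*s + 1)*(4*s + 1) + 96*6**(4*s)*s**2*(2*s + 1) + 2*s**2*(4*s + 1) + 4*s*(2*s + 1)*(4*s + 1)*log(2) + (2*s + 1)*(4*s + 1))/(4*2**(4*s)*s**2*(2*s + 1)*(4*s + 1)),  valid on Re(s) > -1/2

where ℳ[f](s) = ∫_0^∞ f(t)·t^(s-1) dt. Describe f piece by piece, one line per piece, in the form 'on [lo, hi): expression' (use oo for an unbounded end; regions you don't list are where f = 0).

back out the power substitution: t on [0, 1/4); log(sqrt(t)) on [1/4, 4); 2*sqrt(t) on [4, 9)
back out the power substitution: t**2 on [0, 1/2); log(t) on [1/2, 2); 2*t on [2, 3)
f breaks at 1/16, 16 into 3 integrals to sum
the [0, 1/16) slice contributes ∫ sqrt(t)·t^(s-1) dt
over [1/16, 16), the kernel integral of log(t**(1/4)) enters the sum
over [16, 81), the kernel integral of 2*t**(1/4) enters the sum

on [0, 1/16): sqrt(t)
on [1/16, 16): log(t**(1/4))
on [16, 81): 2*t**(1/4)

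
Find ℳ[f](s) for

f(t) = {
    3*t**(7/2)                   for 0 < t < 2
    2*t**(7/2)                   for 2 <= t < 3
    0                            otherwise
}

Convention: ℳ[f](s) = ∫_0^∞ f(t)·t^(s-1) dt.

split f at 2: ℳ[f](s) collects 2 kernel integrals
for t in [0, 2): the term is ∫ 3*t**(7/2)·t^(s-1)
over [2, 3), the kernel integral of 2*t**(7/2) enters the sum

4*(2**(s + 5/2) + 3**(s + 7/2))/(2*s + 7)
  Re(s) > -7/2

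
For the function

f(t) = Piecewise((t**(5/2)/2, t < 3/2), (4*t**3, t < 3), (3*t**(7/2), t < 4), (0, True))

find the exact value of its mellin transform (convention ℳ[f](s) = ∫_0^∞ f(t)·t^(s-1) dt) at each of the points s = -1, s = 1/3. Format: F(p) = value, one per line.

decompose at 3/2, 3; ℳ[f](s) sums the 3 pieces' integrals
piece [0, 3/2): integrate t**(5/2)/2 against the kernel
on [3/2, 3) integrate f = 4*t**3 against the kernel
over [3, 4), the kernel integral of 3*t**(7/2) enters the sum

F(-1) = -54*sqrt(3)/5 + sqrt(6)/4 + 519/10
F(1/3) = -486*3**(5/6)/23 - 81*2**(2/3)*3**(1/3)/40 + 27*2**(1/6)*3**(5/6)/136 + 162*3**(1/3)/5 + 2304*2**(2/3)/23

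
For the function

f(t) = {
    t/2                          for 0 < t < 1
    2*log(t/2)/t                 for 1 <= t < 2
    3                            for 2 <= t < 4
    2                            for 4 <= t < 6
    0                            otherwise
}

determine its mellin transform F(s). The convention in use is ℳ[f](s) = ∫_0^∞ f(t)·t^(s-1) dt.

invert the common scale on t to get t on [0, 1/2); log(t)/t on [1/2, 1); 3 on [1, 2); …
slice at 1, 2, 4, transform all 4 pieces, and sum them
the [0, 1) slice contributes ∫ t/2·t^(s-1) dt
segment 1 to 2 holds 2*log(t/2)/t; add its integral
[2, 4) adds the kernel integral of 3
segment 4 to 6 holds 2; add its integral

(2*2**(2*s)*(s + 1)*(s**2 - 2*s + 1) - 2*2**s*s*(s + 1) - 6*2**s*(s + 1)*(s**2 - 2*s + 1) + 4*6**s*(s + 1)*(s**2 - 2*s + 1) + 4*s**2*(s + 1)*log(2) - 4*s*(s + 1)*log(2) + 4*s*(s + 1) + s*(s**2 - 2*s + 1))/(2*s*(s + 1)*(s**2 - 2*s + 1))
  Re(s) > -1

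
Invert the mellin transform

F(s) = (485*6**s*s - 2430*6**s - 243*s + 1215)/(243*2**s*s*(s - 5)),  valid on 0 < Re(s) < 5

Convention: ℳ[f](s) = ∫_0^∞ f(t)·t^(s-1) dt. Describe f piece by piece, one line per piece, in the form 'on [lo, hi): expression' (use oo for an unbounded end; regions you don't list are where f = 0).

the shared t-power comes off first: t on [0, 1/2); 2*t on [1/2, 3); t**(-4) on [3, ∞)
the 3 pieces separated at 1/2, 3 each add one integral
∫ 1·t^(s-1) over [0, 1/2)
piece [1/2, 3): integrate 2 against the kernel
∫ over [3, ∞) of t**(-5)·t^(s-1) joins the sum

on [0, 1/2): 1
on [1/2, 3): 2
on [3, oo): t**(-5)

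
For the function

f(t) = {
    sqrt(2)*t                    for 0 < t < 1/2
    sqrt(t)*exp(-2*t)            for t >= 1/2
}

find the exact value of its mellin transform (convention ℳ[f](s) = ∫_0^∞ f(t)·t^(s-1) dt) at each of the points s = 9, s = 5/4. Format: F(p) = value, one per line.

F(9) = sqrt(2)*(E*(256 + 172297125*sqrt(pi)*erfc(1)) + 699553070)*exp(-1)/2621440
F(5/4) = 2**(1/4)*(4 + 9*uppergamma(7/4, 1))/36

remove the shared t-power first: sqrt(2)*sqrt(t) on [0, 1/2); exp(-2*t) on [1/2, ∞)
peel off the common scale on t: sqrt(t) on [0, 1); exp(-t) on [1, ∞)
the 2 pieces separated at 1/2 each add one integral
∫ sqrt(2)*t·t^(s-1) over [0, 1/2)
for t in [1/2, ∞): the term is ∫ sqrt(t)*exp(-2*t)·t^(s-1)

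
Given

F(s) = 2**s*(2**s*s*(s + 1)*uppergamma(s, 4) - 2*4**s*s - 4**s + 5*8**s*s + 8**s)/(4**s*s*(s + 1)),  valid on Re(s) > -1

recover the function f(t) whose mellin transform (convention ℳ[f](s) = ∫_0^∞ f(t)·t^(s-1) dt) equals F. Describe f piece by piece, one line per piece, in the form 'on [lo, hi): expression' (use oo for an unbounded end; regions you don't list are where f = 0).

the common scale on t comes off first: t on [0, 1); 2*t + 1 on [1, 2); exp(-2*t) on [2, ∞)
slice at 2, 4, transform all 3 pieces, and sum them
the [0, 2) slice contributes ∫ t/2·t^(s-1) dt
the [2, 4) slice contributes ∫ (t + 1)·t^(s-1) dt
the [4, ∞) slice contributes ∫ exp(-t)·t^(s-1) dt

on [0, 2): t/2
on [2, 4): t + 1
on [4, oo): exp(-t)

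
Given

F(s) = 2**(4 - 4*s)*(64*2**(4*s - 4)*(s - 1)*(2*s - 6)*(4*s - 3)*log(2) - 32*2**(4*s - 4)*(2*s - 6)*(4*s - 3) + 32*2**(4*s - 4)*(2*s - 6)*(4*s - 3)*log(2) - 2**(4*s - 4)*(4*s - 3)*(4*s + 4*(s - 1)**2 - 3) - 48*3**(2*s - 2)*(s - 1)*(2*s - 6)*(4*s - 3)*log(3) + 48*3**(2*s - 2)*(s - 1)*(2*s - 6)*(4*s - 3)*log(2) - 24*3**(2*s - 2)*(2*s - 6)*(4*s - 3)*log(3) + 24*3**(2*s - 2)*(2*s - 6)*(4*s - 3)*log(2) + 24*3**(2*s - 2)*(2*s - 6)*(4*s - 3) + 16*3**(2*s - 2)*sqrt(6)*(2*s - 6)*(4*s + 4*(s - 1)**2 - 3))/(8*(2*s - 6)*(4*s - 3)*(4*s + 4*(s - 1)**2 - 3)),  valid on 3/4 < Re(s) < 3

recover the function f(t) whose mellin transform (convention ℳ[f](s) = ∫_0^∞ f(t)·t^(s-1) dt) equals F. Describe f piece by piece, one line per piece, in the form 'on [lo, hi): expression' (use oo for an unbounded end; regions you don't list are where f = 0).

on [0, 9/16): sqrt(2)/t**(3/4)
on [9/16, 1): 2*log(2*sqrt(t))/sqrt(t)
on [1, oo): 1/(16*t**3)

the shared t-power comes off first: sqrt(2)*t**(1/4) on [0, 9/16); 2*sqrt(t)*log(2*sqrt(t)) on [9/16, 1); 1/(16*t**2) on [1, ∞)
back out the power substitution: sqrt(2)*sqrt(t) on [0, 3/4); 2*t*log(2*t) on [3/4, 1); 1/(16*t**4) on [1, ∞)
the common scale on t comes off first: sqrt(t) on [0, 3/2); t*log(t) on [3/2, 2); t**(-4) on [2, ∞)
slice at 9/16, 1, transform all 3 pieces, and sum them
on [0, 9/16) integrate f = sqrt(2)/t**(3/4) against the kernel
for t in [9/16, 1): the term is ∫ 2*log(2*sqrt(t))/sqrt(t)·t^(s-1)
piece [1, ∞): integrate 1/(16*t**3) against the kernel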